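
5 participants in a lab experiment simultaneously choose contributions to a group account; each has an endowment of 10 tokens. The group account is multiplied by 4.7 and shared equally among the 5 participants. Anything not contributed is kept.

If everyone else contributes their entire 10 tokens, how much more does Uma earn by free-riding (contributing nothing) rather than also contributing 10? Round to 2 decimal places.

Switching from a contribution of 10 to 0 lets Uma keep an extra 10 tokens, but lowers the group account by 10, which costs Uma their own share of that drop: 4.7/5 × 10 = 9.40.
Net gain = 10 − 9.40 = 0.60. The private return per contributed unit (0.9400) is below 1, so free-riding is indeed the best response regardless of what the others do.

0.60 tokens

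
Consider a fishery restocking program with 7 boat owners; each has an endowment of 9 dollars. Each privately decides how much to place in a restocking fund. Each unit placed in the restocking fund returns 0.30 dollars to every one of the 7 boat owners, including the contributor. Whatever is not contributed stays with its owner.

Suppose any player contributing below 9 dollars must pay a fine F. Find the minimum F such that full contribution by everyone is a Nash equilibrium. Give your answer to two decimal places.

Given the others contribute fully, the best deviation is to contribute 0 (any partial contribution still incurs the fine and gives up units whose private return 0.30 is below 1).
Deviating from 9 to 0 saves 9 dollars but forfeits the deviator's share of the drop in the restocking fund: 0.30 × 9 = 2.70.
So the deviation gain is 9 − 2.70 = 6.30, and the fine must be at least 6.30 dollars to wipe it out.

6.30 dollars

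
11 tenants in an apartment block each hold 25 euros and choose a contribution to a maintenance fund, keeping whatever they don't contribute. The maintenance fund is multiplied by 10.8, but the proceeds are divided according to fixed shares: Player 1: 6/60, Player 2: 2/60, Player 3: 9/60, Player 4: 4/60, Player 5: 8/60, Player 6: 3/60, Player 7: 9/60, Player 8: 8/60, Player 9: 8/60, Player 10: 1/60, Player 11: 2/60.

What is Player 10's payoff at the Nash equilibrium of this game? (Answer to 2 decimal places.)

Each unit j contributes comes back to j as 10.8 × (j's share), so j prefers to contribute only if that share exceeds 1/10.8 = 0.0926; otherwise keeping the unit dominates.
The shares above 0.0926 belong to Player 1, Player 3, Player 5, Player 7, Player 8 and Player 9, contributing 25 each; the remaining 5 contribute 0. Total contributed: 150.
Player 10 keeps 25 and receives 10.8 × 150 × 1/60 = 27.00 from the maintenance fund, for a payoff of 52.00.

52.00 euros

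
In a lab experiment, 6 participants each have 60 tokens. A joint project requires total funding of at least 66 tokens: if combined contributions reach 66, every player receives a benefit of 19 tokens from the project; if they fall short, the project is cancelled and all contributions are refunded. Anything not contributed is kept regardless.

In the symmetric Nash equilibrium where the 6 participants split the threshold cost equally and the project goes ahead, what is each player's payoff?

68 tokens

Equal share of the threshold: 66/6 = 11.
At this profile no one gains by cutting their contribution: any cut drops the total below 66, the project is cancelled, contributions are refunded, and the deviator ends with 60, which is less than 60 − 11 + 19 = 68. Contributing more than 11 just wastes the excess. So contributing exactly 11 is a best response.
Each player's payoff: 60 − 11 + 19 = 68.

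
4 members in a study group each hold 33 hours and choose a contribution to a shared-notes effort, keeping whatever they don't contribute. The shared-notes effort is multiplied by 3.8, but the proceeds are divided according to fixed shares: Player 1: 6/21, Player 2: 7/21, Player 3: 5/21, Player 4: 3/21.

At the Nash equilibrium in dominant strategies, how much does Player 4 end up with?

For player j, contributing a unit is worthwhile iff 3.8 × (j's share) ≥ 1, i.e. iff j's share is at least 0.2632.
Player 1 and Player 2 are above the threshold, contributing 33 each; the remaining 2 contribute 0. Total contributed: 66.
Player 4 keeps 33 and receives 3.8 × 66 × 3/21 = 35.83 from the shared-notes effort, for a payoff of 68.83.

68.83 hours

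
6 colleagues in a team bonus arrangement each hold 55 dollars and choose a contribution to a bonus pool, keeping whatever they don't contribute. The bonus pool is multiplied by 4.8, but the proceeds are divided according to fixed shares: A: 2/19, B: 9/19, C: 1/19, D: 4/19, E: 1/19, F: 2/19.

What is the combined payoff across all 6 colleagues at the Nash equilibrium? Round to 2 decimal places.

Each unit j contributes comes back to j as 4.8 × (j's share), so j prefers to contribute only if that share exceeds 1/4.8 = 0.2083; otherwise keeping the unit dominates.
B and D are above the threshold, contributing 55 each; the remaining 4 contribute 0. Total contributed: 110.
The bonus pool pays out 4.8 × 110 = 528.00 in total (split across the unequal shares, but the aggregate is all that matters for the group sum).
The 4 free-riders keep 55 each, adding 220. Group total = 220 + 528.00 = 748.00.

748.00 dollars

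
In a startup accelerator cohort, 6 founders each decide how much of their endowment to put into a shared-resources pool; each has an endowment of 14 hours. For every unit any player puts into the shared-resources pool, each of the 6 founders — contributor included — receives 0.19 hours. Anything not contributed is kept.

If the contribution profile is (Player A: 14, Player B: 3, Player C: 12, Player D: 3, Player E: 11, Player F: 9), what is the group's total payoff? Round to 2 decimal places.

Total contributed: 14 + 3 + 12 + 3 + 11 + 9 = 52; total kept: 6 × 14 − 52 = 32.
The shared-resources pool pays out 0.19 × 6 × 52 = 59.28 in aggregate.
Group total = 32 + 59.28 = 91.28.

91.28 hours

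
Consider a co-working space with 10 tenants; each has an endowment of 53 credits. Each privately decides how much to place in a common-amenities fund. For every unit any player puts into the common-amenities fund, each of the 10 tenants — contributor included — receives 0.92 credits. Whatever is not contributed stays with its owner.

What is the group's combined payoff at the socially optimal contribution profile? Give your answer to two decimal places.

4876.00 credits

Each contributed unit returns 9.200 to the group as a whole (0.92 to each of 10 players), which exceeds 1, so the social optimum is full contribution: group total = 9.200 × 530 = 4876.00.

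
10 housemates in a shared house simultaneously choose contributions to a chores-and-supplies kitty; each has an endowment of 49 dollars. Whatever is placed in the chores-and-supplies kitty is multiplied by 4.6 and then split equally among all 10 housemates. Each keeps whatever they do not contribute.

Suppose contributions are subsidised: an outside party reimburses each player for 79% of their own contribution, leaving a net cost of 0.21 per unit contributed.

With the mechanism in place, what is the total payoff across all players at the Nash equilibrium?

2641.10 dollars

The effective private return per unit is now (4.6/10) / 0.21 = 2.1905 > 1, so every player's dominant strategy flips to full contribution.
So the Nash equilibrium is full contribution by all 10; the group earns 10 × (49 × 0.79 + 4.6 × 49) = 2641.10.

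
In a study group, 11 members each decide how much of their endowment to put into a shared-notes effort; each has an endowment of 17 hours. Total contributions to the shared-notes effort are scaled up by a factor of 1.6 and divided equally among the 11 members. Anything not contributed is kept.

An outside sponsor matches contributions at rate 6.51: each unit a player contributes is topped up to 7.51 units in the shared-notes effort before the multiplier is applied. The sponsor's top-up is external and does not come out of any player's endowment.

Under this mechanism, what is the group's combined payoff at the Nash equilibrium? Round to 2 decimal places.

2246.99 hours

Under the mechanism each unit contributed yields 1.6 × 7.51 / 11 = 1.0924 back to its contributor per unit of net cost, which exceeds 1, making full contribution the dominant choice for everyone.
At the Nash equilibrium everyone contributes 17. Group total payoff = 1.6 × 7.51 × 187 = 2246.99.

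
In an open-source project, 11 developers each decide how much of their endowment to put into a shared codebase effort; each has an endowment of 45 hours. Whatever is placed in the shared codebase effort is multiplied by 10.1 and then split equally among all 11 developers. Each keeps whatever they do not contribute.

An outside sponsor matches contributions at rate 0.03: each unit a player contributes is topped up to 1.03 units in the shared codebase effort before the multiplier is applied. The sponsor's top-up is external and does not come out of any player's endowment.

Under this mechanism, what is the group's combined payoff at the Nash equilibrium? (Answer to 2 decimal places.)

495.00 hours

The effective private return is 10.1 × 1.03 / 11 = 0.9457, which is still under 1, so the mechanism doesn't change anyone's dominant strategy: zero contribution.
Everyone keeps their endowment and the group total is 11 × 45 = 495.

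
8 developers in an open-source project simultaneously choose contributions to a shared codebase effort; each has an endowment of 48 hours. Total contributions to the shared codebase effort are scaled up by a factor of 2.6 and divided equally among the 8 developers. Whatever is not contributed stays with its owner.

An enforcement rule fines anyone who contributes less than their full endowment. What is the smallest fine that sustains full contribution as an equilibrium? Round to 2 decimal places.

32.40 hours

Given the others contribute fully, the best deviation is to contribute 0 (any partial contribution still incurs the fine and gives up units whose private return 0.3250 is below 1).
Deviating from 48 to 0 saves 48 hours but forfeits the deviator's share of the drop in the shared codebase effort: 2.6/8 × 48 = 15.60.
So the deviation gain is 48 − 15.60 = 32.40, and the fine must be at least 32.40 hours to wipe it out.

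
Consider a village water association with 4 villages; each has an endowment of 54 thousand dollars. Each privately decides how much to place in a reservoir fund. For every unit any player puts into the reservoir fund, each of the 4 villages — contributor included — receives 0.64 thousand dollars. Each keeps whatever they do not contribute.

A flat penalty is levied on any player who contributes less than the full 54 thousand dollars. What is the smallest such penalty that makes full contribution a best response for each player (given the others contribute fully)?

19.44 thousand dollars

Given the others contribute fully, the best deviation is to contribute 0 (any partial contribution still incurs the fine and gives up units whose private return 0.64 is below 1).
Deviating from 54 to 0 saves 54 thousand dollars but forfeits the deviator's share of the drop in the reservoir fund: 0.64 × 54 = 34.56.
So the deviation gain is 54 − 34.56 = 19.44, and the fine must be at least 19.44 thousand dollars to wipe it out.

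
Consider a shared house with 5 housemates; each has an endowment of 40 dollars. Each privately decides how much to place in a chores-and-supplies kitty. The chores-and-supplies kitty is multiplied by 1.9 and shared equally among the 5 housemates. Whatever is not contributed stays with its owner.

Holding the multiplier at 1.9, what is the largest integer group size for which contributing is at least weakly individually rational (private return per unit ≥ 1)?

Private return per unit is 1.9/(group size), which is ≥ 1 whenever the group size is ≤ 1.9.
The largest such integer is 1.

1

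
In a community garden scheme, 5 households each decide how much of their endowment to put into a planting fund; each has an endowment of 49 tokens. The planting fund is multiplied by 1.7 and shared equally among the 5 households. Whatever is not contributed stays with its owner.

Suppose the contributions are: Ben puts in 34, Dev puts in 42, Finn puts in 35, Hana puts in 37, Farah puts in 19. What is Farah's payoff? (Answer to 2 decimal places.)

86.78 tokens

Total contributed: 34 + 42 + 35 + 37 + 19 = 167.
Each receives 1.7 × 167 / 5 = 56.78 from the planting fund.
Farah keeps 49 − 19 = 30, so Farah's payoff is 30 + 56.78 = 86.78.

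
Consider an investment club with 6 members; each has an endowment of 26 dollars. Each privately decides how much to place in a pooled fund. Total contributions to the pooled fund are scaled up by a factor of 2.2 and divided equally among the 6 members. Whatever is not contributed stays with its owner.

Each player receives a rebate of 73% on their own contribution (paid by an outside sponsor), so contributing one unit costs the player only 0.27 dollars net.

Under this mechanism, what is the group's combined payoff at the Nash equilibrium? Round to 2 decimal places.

457.08 dollars

Under the mechanism each unit contributed yields (2.2/6) / 0.27 = 1.3580 back to its contributor per unit of net cost, which exceeds 1, making full contribution the dominant choice for everyone.
So the Nash equilibrium is full contribution by all 6; the group earns 6 × (26 × 0.73 + 2.2 × 26) = 457.08.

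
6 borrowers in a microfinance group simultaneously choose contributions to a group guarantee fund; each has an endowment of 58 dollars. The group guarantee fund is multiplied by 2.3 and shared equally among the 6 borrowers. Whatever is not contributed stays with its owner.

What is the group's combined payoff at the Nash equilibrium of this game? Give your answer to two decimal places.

Each contributed unit returns 2.3/6 = 0.3833 to its contributor — below 1 — so contributing 0 is dominant for every player. At the Nash equilibrium everyone keeps their 58, and the group total is 6 × 58 = 348.

348.00 dollars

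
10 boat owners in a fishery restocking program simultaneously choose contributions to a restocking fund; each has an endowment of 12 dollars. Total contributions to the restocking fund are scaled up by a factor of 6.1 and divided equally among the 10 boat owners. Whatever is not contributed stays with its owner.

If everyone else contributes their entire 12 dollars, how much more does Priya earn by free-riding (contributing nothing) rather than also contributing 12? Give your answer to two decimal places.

Switching from a contribution of 12 to 0 lets Priya keep an extra 12 dollars, but lowers the restocking fund by 12, which costs Priya their own share of that drop: 6.1/10 × 12 = 7.32.
Net gain = 12 − 7.32 = 4.68. The private return per contributed unit (0.6100) is below 1, so free-riding is indeed the best response regardless of what the others do.

4.68 dollars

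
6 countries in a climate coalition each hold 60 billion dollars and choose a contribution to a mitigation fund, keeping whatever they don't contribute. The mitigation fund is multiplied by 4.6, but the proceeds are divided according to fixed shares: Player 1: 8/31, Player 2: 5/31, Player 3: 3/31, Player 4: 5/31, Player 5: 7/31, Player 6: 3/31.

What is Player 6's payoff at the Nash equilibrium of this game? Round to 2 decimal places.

113.42 billion dollars

A player with share s gets back 4.6·s per unit contributed, so full contribution is dominant for anyone with s > 1/4.6 = 0.2174 and zero contribution is dominant for anyone below.
Player 1 and Player 5 clear that bar, contributing 60 each; the remaining 4 contribute 0. Total contributed: 120.
Player 6 keeps 60 and receives 4.6 × 120 × 3/31 = 53.42 from the mitigation fund, for a payoff of 113.42.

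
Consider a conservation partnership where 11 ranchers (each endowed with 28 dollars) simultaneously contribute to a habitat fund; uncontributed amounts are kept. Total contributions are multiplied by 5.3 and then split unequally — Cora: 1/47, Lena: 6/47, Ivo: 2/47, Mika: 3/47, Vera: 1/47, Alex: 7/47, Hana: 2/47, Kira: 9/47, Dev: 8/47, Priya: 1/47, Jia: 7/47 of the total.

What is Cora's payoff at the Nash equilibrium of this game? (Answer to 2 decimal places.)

For player j, contributing a unit is worthwhile iff 5.3 × (j's share) ≥ 1, i.e. iff j's share is at least 0.1887.
Only Kira (9/47) clears that bar, contributing 28; the remaining 10 contribute 0. Total contributed: 28.
Cora keeps 28 and receives 5.3 × 28 × 1/47 = 3.16 from the habitat fund, for a payoff of 31.16.

31.16 dollars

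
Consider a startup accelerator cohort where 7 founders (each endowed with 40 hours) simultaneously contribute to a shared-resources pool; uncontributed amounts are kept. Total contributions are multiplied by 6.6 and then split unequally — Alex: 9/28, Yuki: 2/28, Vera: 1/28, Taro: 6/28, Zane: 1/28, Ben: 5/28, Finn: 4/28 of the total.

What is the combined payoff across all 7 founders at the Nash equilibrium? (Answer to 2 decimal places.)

952.00 hours

Player j's private return per contributed unit is 6.6 × (j's share). Contributing is weakly dominant for j when that share is at least 1/6.6 = 0.1515, and contributing 0 is dominant otherwise.
The shares above 0.1515 belong to Alex, Taro and Ben, contributing 40 each; the remaining 4 contribute 0. Total contributed: 120.
The shared-resources pool pays out 6.6 × 120 = 792.00 in total (split across the unequal shares, but the aggregate is all that matters for the group sum).
The 4 free-riders keep 40 each, adding 160. Group total = 160 + 792.00 = 952.00.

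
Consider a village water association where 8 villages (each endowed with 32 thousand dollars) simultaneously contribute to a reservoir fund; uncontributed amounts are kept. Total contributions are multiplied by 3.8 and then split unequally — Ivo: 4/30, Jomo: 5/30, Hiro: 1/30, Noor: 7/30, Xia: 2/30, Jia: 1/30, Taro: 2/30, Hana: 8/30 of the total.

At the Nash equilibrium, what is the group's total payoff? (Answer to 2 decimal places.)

345.60 thousand dollars

Each unit j contributes comes back to j as 3.8 × (j's share), so j prefers to contribute only if that share exceeds 1/3.8 = 0.2632; otherwise keeping the unit dominates.
The only share above 0.2632 is Hana's 8/30, contributing 32; the remaining 7 contribute 0. Total contributed: 32.
The reservoir fund pays out 3.8 × 32 = 121.60 in total (split across the unequal shares, but the aggregate is all that matters for the group sum).
The 7 free-riders keep 32 each, adding 224. Group total = 224 + 121.60 = 345.60.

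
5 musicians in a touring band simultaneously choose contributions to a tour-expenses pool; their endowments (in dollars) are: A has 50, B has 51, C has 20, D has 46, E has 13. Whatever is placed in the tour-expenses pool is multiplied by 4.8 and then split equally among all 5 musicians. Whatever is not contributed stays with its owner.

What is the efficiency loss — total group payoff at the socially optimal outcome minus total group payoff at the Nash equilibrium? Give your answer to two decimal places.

684.00 dollars

The private return per contributed unit is 4.8/5 = 0.9600 < 1 for every player regardless of endowment, so the Nash equilibrium is zero contribution and the group total is Σ E_j = 50 + 51 + 20 + 46 + 13 = 180.
Each contributed unit returns 4.800 to the group, so the social optimum is full contribution by everyone: group total = 4.800 × 180 = 864.00.
Efficiency loss = (4.800 − 1) × 180 = 684.00.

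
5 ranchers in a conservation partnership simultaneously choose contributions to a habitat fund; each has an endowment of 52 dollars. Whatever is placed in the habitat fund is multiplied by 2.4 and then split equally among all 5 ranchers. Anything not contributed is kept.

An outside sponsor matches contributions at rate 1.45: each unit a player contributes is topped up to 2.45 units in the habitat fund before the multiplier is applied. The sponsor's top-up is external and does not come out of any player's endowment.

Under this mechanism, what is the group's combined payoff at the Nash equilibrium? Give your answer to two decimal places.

The effective private return per unit is now 2.4 × 2.45 / 5 = 1.1760 > 1, so every player's dominant strategy flips to full contribution.
At the Nash equilibrium everyone contributes 52. Group total payoff = 2.4 × 2.45 × 260 = 1528.80.

1528.80 dollars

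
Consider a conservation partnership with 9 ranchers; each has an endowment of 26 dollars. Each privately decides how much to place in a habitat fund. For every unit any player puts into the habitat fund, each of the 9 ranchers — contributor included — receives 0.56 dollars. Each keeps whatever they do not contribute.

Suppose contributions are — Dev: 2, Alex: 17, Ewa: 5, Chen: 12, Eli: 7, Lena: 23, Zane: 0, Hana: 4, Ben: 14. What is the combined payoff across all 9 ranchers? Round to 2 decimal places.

573.36 dollars

Total contributed: 2 + 17 + 5 + 12 + 7 + 23 + 0 + 4 + 14 = 84; total kept: 9 × 26 − 84 = 150.
The habitat fund pays out 0.56 × 9 × 84 = 423.36 in aggregate.
Group total = 150 + 423.36 = 573.36.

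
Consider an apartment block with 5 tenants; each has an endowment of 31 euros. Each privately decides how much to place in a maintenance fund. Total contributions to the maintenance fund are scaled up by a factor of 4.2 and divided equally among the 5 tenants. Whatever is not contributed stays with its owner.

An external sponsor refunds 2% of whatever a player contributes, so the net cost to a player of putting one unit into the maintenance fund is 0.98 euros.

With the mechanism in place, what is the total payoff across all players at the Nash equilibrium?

155.00 euros

Even with the mechanism, each unit contributed returns only (4.2/5) / 0.98 = 0.8571 per unit of net cost, so contributing nothing is still dominant.
Everyone keeps their endowment and the group total is 5 × 31 = 155.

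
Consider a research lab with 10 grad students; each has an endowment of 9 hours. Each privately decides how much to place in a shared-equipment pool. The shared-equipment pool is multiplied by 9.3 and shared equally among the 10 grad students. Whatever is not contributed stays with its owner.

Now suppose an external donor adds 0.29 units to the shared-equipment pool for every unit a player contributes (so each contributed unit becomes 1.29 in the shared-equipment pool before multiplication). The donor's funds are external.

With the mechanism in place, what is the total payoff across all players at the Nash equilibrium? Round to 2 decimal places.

1079.73 hours

Under the mechanism each unit contributed yields 9.3 × 1.29 / 10 = 1.1997 back to its contributor per unit of net cost, which exceeds 1, making full contribution the dominant choice for everyone.
At the Nash equilibrium everyone contributes 9. Group total payoff = 9.3 × 1.29 × 90 = 1079.73.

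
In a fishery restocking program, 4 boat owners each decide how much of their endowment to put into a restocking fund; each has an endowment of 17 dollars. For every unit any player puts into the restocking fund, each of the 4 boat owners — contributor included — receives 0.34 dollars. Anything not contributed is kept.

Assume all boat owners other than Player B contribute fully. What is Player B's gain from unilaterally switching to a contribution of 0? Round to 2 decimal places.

Switching from a contribution of 17 to 0 lets Player B keep an extra 17 dollars, but lowers the restocking fund by 17, which costs Player B their own share of that drop: 0.34 × 17 = 5.78.
Net gain = 17 − 5.78 = 11.22. The private return per contributed unit (0.34) is below 1, so free-riding is indeed the best response regardless of what the others do.

11.22 dollars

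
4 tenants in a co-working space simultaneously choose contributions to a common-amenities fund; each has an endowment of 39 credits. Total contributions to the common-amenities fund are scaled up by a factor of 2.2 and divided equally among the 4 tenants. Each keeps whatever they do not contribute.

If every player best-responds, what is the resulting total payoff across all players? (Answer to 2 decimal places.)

156.00 credits

Each contributed unit returns 2.2/4 = 0.5500 to its contributor — below 1 — so contributing 0 is dominant for every player. At the Nash equilibrium everyone keeps their 39, and the group total is 4 × 39 = 156.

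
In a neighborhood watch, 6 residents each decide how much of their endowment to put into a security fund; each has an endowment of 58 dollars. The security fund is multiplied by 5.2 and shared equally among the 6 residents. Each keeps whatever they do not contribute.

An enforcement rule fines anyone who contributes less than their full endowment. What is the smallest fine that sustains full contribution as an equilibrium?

7.73 dollars

Given the others contribute fully, the best deviation is to contribute 0 (any partial contribution still incurs the fine and gives up units whose private return 0.8667 is below 1).
Deviating from 58 to 0 saves 58 dollars but forfeits the deviator's share of the drop in the security fund: 5.2/6 × 58 = 50.27.
So the deviation gain is 58 − 50.27 = 7.73, and the fine must be at least 7.73 dollars to wipe it out.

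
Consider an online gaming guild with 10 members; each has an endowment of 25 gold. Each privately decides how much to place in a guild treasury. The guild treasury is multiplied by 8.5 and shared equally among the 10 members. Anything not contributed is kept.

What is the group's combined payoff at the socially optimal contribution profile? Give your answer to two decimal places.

Each contributed unit returns 8.500 to the group as a whole (0.8500 to each of 10 players), which exceeds 1, so the social optimum is full contribution: group total = 8.500 × 250 = 2125.00.

2125.00 gold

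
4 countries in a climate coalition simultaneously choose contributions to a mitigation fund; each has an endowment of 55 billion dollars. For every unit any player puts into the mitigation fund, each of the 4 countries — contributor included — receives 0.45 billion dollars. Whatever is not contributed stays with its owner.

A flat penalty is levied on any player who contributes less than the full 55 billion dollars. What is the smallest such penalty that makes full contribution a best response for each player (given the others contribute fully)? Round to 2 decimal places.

Given the others contribute fully, the best deviation is to contribute 0 (any partial contribution still incurs the fine and gives up units whose private return 0.45 is below 1).
Deviating from 55 to 0 saves 55 billion dollars but forfeits the deviator's share of the drop in the mitigation fund: 0.45 × 55 = 24.75.
So the deviation gain is 55 − 24.75 = 30.25, and the fine must be at least 30.25 billion dollars to wipe it out.

30.25 billion dollars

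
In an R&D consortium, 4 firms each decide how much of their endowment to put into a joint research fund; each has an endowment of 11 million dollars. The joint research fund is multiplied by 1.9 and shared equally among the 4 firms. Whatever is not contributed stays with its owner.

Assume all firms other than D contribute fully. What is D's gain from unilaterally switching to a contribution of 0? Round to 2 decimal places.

5.78 million dollars

Switching from a contribution of 11 to 0 lets D keep an extra 11 million dollars, but lowers the joint research fund by 11, which costs D their own share of that drop: 1.9/4 × 11 = 5.22.
Net gain = 11 − 5.22 = 5.78. The private return per contributed unit (0.4750) is below 1, so free-riding is indeed the best response regardless of what the others do.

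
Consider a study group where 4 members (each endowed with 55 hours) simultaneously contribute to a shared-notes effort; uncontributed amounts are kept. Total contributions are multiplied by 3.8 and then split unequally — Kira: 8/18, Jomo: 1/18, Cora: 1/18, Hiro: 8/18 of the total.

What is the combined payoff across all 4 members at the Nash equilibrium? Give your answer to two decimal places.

528.00 hours

For player j, contributing a unit is worthwhile iff 3.8 × (j's share) ≥ 1, i.e. iff j's share is at least 0.2632.
The shares above 0.2632 belong to Kira and Hiro, contributing 55 each; the remaining 2 contribute 0. Total contributed: 110.
The shared-notes effort pays out 3.8 × 110 = 418.00 in total (split across the unequal shares, but the aggregate is all that matters for the group sum).
The 2 free-riders keep 55 each, adding 110. Group total = 110 + 418.00 = 528.00.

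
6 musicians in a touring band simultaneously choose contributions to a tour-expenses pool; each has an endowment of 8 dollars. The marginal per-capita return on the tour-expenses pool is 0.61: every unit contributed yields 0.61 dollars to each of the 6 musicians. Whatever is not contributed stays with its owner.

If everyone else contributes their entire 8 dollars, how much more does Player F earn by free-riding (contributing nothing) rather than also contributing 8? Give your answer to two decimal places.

Switching from a contribution of 8 to 0 lets Player F keep an extra 8 dollars, but lowers the tour-expenses pool by 8, which costs Player F their own share of that drop: 0.61 × 8 = 4.88.
Net gain = 8 − 4.88 = 3.12. The private return per contributed unit (0.61) is below 1, so free-riding is indeed the best response regardless of what the others do.

3.12 dollars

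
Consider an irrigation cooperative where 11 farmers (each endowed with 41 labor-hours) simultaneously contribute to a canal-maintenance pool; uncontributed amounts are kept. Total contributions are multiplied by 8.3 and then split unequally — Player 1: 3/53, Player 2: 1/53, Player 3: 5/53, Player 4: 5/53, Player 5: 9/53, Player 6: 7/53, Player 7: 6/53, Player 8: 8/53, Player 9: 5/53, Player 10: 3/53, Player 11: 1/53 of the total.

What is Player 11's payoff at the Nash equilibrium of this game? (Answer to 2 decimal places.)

Each unit j contributes comes back to j as 8.3 × (j's share), so j prefers to contribute only if that share exceeds 1/8.3 = 0.1205; otherwise keeping the unit dominates.
Player 5, Player 6 and Player 8 clear that bar, contributing 41 each; the remaining 8 contribute 0. Total contributed: 123.
Player 11 keeps 41 and receives 8.3 × 123 × 1/53 = 19.26 from the canal-maintenance pool, for a payoff of 60.26.

60.26 labor-hours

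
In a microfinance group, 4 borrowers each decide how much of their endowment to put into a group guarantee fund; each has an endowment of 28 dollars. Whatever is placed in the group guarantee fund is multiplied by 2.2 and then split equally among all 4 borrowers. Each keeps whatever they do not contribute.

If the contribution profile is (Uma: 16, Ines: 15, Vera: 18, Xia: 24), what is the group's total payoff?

199.60 dollars

Total contributed: 16 + 15 + 18 + 24 = 73; total kept: 4 × 28 − 73 = 39.
The group guarantee fund pays out 2.2 × 73 = 160.60 in aggregate.
Group total = 39 + 160.60 = 199.60.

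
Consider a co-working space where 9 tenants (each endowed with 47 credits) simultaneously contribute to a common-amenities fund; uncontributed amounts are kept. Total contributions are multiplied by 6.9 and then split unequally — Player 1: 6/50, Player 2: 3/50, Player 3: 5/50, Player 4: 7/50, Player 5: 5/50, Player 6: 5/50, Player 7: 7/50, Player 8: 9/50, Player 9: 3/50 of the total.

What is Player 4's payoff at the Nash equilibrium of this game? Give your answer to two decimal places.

A player with share s gets back 6.9·s per unit contributed, so full contribution is dominant for anyone with s > 1/6.9 = 0.1449 and zero contribution is dominant for anyone below.
Player 8 alone (share 9/50) is above the threshold, contributing 47; the remaining 8 contribute 0. Total contributed: 47.
Player 4 keeps 47 and receives 6.9 × 47 × 7/50 = 45.40 from the common-amenities fund, for a payoff of 92.40.

92.40 credits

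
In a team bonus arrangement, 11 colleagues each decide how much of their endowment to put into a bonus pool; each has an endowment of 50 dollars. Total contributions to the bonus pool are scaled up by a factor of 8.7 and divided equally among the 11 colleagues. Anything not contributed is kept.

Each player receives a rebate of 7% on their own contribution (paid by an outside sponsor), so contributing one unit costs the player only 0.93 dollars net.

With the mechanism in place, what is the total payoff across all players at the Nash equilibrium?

550.00 dollars

The effective private return is (8.7/11) / 0.93 = 0.8504, which is still under 1, so the mechanism doesn't change anyone's dominant strategy: zero contribution.
Everyone keeps their endowment and the group total is 11 × 50 = 550.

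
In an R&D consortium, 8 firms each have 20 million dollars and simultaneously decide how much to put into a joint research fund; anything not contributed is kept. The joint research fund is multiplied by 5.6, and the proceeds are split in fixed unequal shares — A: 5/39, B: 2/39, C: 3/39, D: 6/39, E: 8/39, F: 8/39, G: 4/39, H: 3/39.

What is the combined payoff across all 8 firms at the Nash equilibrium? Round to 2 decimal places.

A player with share s gets back 5.6·s per unit contributed, so full contribution is dominant for anyone with s > 1/5.6 = 0.1786 and zero contribution is dominant for anyone below.
The shares above 0.1786 belong to E and F, contributing 20 each; the remaining 6 contribute 0. Total contributed: 40.
The joint research fund pays out 5.6 × 40 = 224.00 in total (split across the unequal shares, but the aggregate is all that matters for the group sum).
The 6 free-riders keep 20 each, adding 120. Group total = 120 + 224.00 = 344.00.

344.00 million dollars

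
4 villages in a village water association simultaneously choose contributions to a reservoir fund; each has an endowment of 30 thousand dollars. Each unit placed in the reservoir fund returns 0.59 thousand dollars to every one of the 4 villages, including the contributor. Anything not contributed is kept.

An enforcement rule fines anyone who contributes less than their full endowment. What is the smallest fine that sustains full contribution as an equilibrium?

Given the others contribute fully, the best deviation is to contribute 0 (any partial contribution still incurs the fine and gives up units whose private return 0.59 is below 1).
Deviating from 30 to 0 saves 30 thousand dollars but forfeits the deviator's share of the drop in the reservoir fund: 0.59 × 30 = 17.70.
So the deviation gain is 30 − 17.70 = 12.30, and the fine must be at least 12.30 thousand dollars to wipe it out.

12.30 thousand dollars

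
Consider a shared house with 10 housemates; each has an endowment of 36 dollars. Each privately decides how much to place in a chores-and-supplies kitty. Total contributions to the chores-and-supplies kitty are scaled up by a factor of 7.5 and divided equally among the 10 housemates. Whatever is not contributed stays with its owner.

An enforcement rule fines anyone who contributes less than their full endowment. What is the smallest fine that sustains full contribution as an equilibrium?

9.00 dollars

Given the others contribute fully, the best deviation is to contribute 0 (any partial contribution still incurs the fine and gives up units whose private return 0.7500 is below 1).
Deviating from 36 to 0 saves 36 dollars but forfeits the deviator's share of the drop in the chores-and-supplies kitty: 7.5/10 × 36 = 27.00.
So the deviation gain is 36 − 27.00 = 9.00, and the fine must be at least 9.00 dollars to wipe it out.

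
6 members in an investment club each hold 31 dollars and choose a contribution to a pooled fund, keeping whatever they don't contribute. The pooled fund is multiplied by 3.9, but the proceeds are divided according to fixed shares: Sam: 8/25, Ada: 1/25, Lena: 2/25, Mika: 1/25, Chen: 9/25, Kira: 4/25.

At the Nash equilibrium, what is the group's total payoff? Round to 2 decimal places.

365.80 dollars

A player with share s gets back 3.9·s per unit contributed, so full contribution is dominant for anyone with s > 1/3.9 = 0.2564 and zero contribution is dominant for anyone below.
The shares above 0.2564 belong to Sam and Chen, contributing 31 each; the remaining 4 contribute 0. Total contributed: 62.
The pooled fund pays out 3.9 × 62 = 241.80 in total (split across the unequal shares, but the aggregate is all that matters for the group sum).
The 4 free-riders keep 31 each, adding 124. Group total = 124 + 241.80 = 365.80.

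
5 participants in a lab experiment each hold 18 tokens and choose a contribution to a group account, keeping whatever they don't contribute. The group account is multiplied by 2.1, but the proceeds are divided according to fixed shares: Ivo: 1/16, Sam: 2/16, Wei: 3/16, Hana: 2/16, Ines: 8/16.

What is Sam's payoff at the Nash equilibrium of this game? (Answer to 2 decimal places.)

For player j, contributing a unit is worthwhile iff 2.1 × (j's share) ≥ 1, i.e. iff j's share is at least 0.4762.
Only Ines (8/16) clears that bar, contributing 18; the remaining 4 contribute 0. Total contributed: 18.
Sam keeps 18 and receives 2.1 × 18 × 2/16 = 4.73 from the group account, for a payoff of 22.73.

22.73 tokens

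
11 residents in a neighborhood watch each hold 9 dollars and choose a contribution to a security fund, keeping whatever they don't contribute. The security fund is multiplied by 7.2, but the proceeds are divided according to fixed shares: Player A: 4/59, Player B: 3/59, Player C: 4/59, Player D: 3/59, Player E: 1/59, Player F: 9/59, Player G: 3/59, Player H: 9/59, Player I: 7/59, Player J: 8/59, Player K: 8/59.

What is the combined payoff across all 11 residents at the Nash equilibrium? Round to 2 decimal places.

210.60 dollars

For player j, contributing a unit is worthwhile iff 7.2 × (j's share) ≥ 1, i.e. iff j's share is at least 0.1389.
The shares above 0.1389 belong to Player F and Player H, contributing 9 each; the remaining 9 contribute 0. Total contributed: 18.
The security fund pays out 7.2 × 18 = 129.60 in total (split across the unequal shares, but the aggregate is all that matters for the group sum).
The 9 free-riders keep 9 each, adding 81. Group total = 81 + 129.60 = 210.60.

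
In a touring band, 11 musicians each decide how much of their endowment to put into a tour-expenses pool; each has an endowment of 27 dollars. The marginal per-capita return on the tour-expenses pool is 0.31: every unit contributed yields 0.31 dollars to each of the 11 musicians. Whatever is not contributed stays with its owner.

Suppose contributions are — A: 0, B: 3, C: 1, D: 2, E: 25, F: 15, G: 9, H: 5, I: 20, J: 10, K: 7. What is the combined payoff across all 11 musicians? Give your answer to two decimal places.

Total contributed: 0 + 3 + 1 + 2 + 25 + 15 + 9 + 5 + 20 + 10 + 7 = 97; total kept: 11 × 27 − 97 = 200.
The tour-expenses pool pays out 0.31 × 11 × 97 = 330.77 in aggregate.
Group total = 200 + 330.77 = 530.77.

530.77 dollars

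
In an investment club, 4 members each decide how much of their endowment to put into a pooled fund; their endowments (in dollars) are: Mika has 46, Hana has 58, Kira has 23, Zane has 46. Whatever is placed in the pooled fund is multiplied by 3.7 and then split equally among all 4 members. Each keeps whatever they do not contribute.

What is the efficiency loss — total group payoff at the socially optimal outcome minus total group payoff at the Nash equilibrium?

467.10 dollars

The private return per contributed unit is 3.7/4 = 0.9250 < 1 for every player regardless of endowment, so the Nash equilibrium is zero contribution and the group total is Σ E_j = 46 + 58 + 23 + 46 = 173.
Each contributed unit returns 3.700 to the group, so the social optimum is full contribution by everyone: group total = 3.700 × 173 = 640.10.
Efficiency loss = (3.700 − 1) × 173 = 467.10.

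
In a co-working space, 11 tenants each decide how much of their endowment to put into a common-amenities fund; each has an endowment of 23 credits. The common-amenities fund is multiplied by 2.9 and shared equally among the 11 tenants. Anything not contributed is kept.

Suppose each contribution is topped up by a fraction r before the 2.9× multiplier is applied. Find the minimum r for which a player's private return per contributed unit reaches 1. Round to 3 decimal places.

2.793

With matching at rate r, one contributed unit becomes (1 + r) in the common-amenities fund and returns 2.9 × (1 + r) / 11 to the contributor.
Setting this equal to 1: 1 + r = 11/2.9 = 3.7931.
So the minimum matching rate is r = 3.7931 − 1 = 2.793.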